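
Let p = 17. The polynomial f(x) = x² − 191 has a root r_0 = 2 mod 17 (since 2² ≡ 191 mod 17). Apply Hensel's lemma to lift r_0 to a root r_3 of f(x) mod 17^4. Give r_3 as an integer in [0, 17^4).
r_3 = 23530 (mod 83521)

Hensel's recurrence: r_{i+1} = r_i − f(r_i)·(f′(r_i))^{-1} mod 17^{i+2}, with f′(x) = 2x. Iterate:
  r_0 = 2 (mod 17)
  r_1 = 121 (mod 289)
  r_2 = 3878 (mod 4913)
  r_3 = 23530 (mod 83521)
Final: r_3 = 23530, and one checks f(r_3) ≡ 0 mod 17^4.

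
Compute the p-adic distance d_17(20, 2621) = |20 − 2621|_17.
d_17(20, 2621) = 1/289

Step 1 — x − y = 20 − 2621 = -2601. Step 2 — v_17(-2601) = 2 (factor: -2601 = −(17^2 · 9); the sign does not affect v_p). Step 3 — |x − y|_17 = 17^{-2} = 1/289.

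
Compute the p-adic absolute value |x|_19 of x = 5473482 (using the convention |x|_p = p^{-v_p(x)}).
|5473482|_19 = 1/130321

Step 1 — compute v_19(x) by factoring powers of 19 out of the numerator and denominator: v_19(5473482) = 4. Step 2 — apply |x|_p = p^{-v_p(x)} = 19^{-4} = 1/130321.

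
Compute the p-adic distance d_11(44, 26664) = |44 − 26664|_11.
d_11(44, 26664) = 1/1331

Step 1 — x − y = 44 − 26664 = -26620. Step 2 — v_11(-26620) = 3 (factor: -26620 = −(11^3 · 20); the sign does not affect v_p). Step 3 — |x − y|_11 = 11^{-3} = 1/1331.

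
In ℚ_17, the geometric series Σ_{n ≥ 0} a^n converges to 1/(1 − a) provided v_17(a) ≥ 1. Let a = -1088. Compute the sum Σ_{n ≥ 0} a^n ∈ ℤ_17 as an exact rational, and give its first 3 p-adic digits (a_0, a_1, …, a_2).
Σ a^n = 1/(1 − a) = 1/1089;  first 3 digits = (1, 4, 12)

v_17(a) = 1 ≥ 1, so the series converges in ℤ_17 to 1/(1 − a) = 1/(1 − (-1088)) = 1/1089. Expand this rational in ℤ_17: compute digits iteratively via d_i = x_i mod 17, x_{i+1} = (x_i − d_i)/17. The first 3 digits are (1, 4, 12).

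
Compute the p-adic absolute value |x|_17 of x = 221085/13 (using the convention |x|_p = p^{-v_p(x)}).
|221085/13|_17 = 1/4913

Step 1 — compute v_17(x) by factoring powers of 17 out of the numerator and denominator: v_17(221085/13) = 3. Step 2 — apply |x|_p = p^{-v_p(x)} = 17^{-3} = 1/4913.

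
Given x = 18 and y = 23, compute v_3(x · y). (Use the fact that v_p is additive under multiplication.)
v_3(414) = 2

v_p(x) = 2 (factor: 18 = 3^2 · 2); v_p(y) = 0 (factor: 23 = 3^0 · 23). Additivity: v_p(xy) = v_p(x) + v_p(y) = 2 + 0 = 2. (Direct check: xy = 414 = 3^2 · (46).)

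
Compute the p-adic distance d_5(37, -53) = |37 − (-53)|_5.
d_5(37, -53) = 1/5

Step 1 — x − y = 37 − (-53) = 90. Step 2 — v_5(90) = 1 (factor: 90 = (5^1 · 18); the sign does not affect v_p). Step 3 — |x − y|_5 = 5^{-1} = 1/5.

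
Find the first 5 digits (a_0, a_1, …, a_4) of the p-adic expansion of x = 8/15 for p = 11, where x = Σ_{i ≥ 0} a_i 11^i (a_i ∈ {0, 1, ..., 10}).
(a_0, …, a_4) = (2, 5, 1, 5, 1)

v_11(8/15) = 0 (numerator and denominator both coprime to 11), so x ∈ ℤ_11^×. Compute digits iteratively via a_i = x_i mod 11, x_{i+1} = (x_i − a_i)/11, with x_0 = x:
  x_0 = 8/15;  a_0 = 2;  x_1 = (x_0 − 2)/11 = -2/15
  x_1 = -2/15;  a_1 = 5;  x_2 = (x_1 − 5)/11 = -7/15
  x_2 = -7/15;  a_2 = 1;  x_3 = (x_2 − 1)/11 = -2/15
  x_3 = -2/15;  a_3 = 5;  x_4 = (x_3 − 5)/11 = -7/15
  x_4 = -7/15;  a_4 = 1;  x_5 = (x_4 − 1)/11 = -2/15
Digits: (2, 5, 1, 5, 1).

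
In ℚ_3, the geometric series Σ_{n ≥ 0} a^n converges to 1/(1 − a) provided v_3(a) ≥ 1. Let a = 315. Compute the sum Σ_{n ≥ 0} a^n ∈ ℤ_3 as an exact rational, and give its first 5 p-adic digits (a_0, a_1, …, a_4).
Σ a^n = 1/(1 − a) = -1/314;  first 5 digits = (1, 0, 2, 2, 1)

v_3(a) = 2 ≥ 1, so the series converges in ℤ_3 to 1/(1 − a) = 1/(1 − 315) = -1/314. Expand this rational in ℤ_3: compute digits iteratively via d_i = x_i mod 3, x_{i+1} = (x_i − d_i)/3. The first 5 digits are (1, 0, 2, 2, 1).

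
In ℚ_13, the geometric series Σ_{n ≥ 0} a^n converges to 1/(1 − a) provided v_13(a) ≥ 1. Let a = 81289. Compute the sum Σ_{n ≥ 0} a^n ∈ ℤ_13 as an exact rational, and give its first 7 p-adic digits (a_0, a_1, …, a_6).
Σ a^n = 1/(1 − a) = -1/81288;  first 7 digits = (1, 0, 0, 11, 2, 0, 4)

v_13(a) = 3 ≥ 1, so the series converges in ℤ_13 to 1/(1 − a) = 1/(1 − 81289) = -1/81288. Expand this rational in ℤ_13: compute digits iteratively via d_i = x_i mod 13, x_{i+1} = (x_i − d_i)/13. The first 7 digits are (1, 0, 0, 11, 2, 0, 4).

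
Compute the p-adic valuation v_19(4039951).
v_19(4039951) = 4

v_19(n) is the largest exponent k such that 19^k divides n. Factor out: 4039951 = 19^4 · 31. (Sign doesn't affect v_p.) So v_19(4039951) = 4.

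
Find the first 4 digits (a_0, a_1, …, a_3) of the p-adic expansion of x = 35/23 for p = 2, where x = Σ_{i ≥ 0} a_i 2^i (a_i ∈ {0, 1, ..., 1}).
(a_0, …, a_3) = (1, 0, 1, 0)

v_2(35/23) = 0 (numerator and denominator both coprime to 2), so x ∈ ℤ_2^×. Compute digits iteratively via a_i = x_i mod 2, x_{i+1} = (x_i − a_i)/2, with x_0 = x:
  x_0 = 35/23;  a_0 = 1;  x_1 = (x_0 − 1)/2 = 6/23
  x_1 = 6/23;  a_1 = 0;  x_2 = (x_1 − 0)/2 = 3/23
  x_2 = 3/23;  a_2 = 1;  x_3 = (x_2 − 1)/2 = -10/23
  x_3 = -10/23;  a_3 = 0;  x_4 = (x_3 − 0)/2 = -5/23
Digits: (1, 0, 1, 0).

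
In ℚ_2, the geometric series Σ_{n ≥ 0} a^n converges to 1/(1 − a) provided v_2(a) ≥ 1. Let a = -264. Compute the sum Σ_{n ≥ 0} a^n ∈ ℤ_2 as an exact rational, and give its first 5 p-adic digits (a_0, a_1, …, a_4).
Σ a^n = 1/(1 − a) = 1/265;  first 5 digits = (1, 0, 0, 1, 1)

v_2(a) = 3 ≥ 1, so the series converges in ℤ_2 to 1/(1 − a) = 1/(1 − (-264)) = 1/265. Expand this rational in ℤ_2: compute digits iteratively via d_i = x_i mod 2, x_{i+1} = (x_i − d_i)/2. The first 5 digits are (1, 0, 0, 1, 1).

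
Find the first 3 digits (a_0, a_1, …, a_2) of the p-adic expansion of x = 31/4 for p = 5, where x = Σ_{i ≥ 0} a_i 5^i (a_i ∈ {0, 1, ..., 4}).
(a_0, …, a_2) = (4, 2, 1)

v_5(31/4) = 0 (numerator and denominator both coprime to 5), so x ∈ ℤ_5^×. Compute digits iteratively via a_i = x_i mod 5, x_{i+1} = (x_i − a_i)/5, with x_0 = x:
  x_0 = 31/4;  a_0 = 4;  x_1 = (x_0 − 4)/5 = 3/4
  x_1 = 3/4;  a_1 = 2;  x_2 = (x_1 − 2)/5 = -1/4
  x_2 = -1/4;  a_2 = 1;  x_3 = (x_2 − 1)/5 = -1/4
Digits: (4, 2, 1).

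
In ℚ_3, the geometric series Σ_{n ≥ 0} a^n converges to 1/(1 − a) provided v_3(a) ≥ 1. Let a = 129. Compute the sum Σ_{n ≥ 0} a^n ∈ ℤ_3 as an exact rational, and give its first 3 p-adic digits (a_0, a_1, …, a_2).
Σ a^n = 1/(1 − a) = -1/128;  first 3 digits = (1, 1, 0)

v_3(a) = 1 ≥ 1, so the series converges in ℤ_3 to 1/(1 − a) = 1/(1 − 129) = -1/128. Expand this rational in ℤ_3: compute digits iteratively via d_i = x_i mod 3, x_{i+1} = (x_i − d_i)/3. The first 3 digits are (1, 1, 0).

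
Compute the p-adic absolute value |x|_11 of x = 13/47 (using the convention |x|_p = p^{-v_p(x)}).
|13/47|_11 = 1

Step 1 — compute v_11(x) by factoring powers of 11 out of the numerator and denominator: v_11(13/47) = 0. Step 2 — apply |x|_p = p^{-v_p(x)} = 11^{0} = 1.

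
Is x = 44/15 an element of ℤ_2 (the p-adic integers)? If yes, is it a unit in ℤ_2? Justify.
x ∈ ℤ_2 but not a unit; v_2(x) = 2 > 0

ℤ_2 = {x ∈ ℚ_2 : v_2(x) ≥ 0} and ℤ_2^× = {x ∈ ℤ_2 : v_2(x) = 0}. Here v_2(44/15) = v_2(num) − v_2(den) = 2; compare against these criteria.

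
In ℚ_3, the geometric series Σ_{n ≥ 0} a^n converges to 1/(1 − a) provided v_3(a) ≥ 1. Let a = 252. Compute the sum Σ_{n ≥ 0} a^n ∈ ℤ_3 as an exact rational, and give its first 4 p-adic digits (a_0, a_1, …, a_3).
Σ a^n = 1/(1 − a) = -1/251;  first 4 digits = (1, 0, 1, 0)

v_3(a) = 2 ≥ 1, so the series converges in ℤ_3 to 1/(1 − a) = 1/(1 − 252) = -1/251. Expand this rational in ℤ_3: compute digits iteratively via d_i = x_i mod 3, x_{i+1} = (x_i − d_i)/3. The first 4 digits are (1, 0, 1, 0).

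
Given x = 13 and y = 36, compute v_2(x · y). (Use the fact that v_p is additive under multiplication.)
v_2(468) = 2

v_p(x) = 0 (factor: 13 = 2^0 · 13); v_p(y) = 2 (factor: 36 = 2^2 · 9). Additivity: v_p(xy) = v_p(x) + v_p(y) = 0 + 2 = 2. (Direct check: xy = 468 = 2^2 · (117).)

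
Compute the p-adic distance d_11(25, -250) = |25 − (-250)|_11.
d_11(25, -250) = 1/11

Step 1 — x − y = 25 − (-250) = 275. Step 2 — v_11(275) = 1 (factor: 275 = (11^1 · 25); the sign does not affect v_p). Step 3 — |x − y|_11 = 11^{-1} = 1/11.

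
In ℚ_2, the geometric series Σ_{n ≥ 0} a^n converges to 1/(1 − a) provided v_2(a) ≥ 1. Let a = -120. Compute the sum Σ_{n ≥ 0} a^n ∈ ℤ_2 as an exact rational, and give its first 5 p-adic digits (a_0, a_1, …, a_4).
Σ a^n = 1/(1 − a) = 1/121;  first 5 digits = (1, 0, 0, 1, 0)

v_2(a) = 3 ≥ 1, so the series converges in ℤ_2 to 1/(1 − a) = 1/(1 − (-120)) = 1/121. Expand this rational in ℤ_2: compute digits iteratively via d_i = x_i mod 2, x_{i+1} = (x_i − d_i)/2. The first 5 digits are (1, 0, 0, 1, 0).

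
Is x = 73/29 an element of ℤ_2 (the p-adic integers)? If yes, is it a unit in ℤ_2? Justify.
x ∈ ℤ_2^× (unit); v_2(x) = 0

ℤ_2 = {x ∈ ℚ_2 : v_2(x) ≥ 0} and ℤ_2^× = {x ∈ ℤ_2 : v_2(x) = 0}. Here v_2(73/29) = v_2(num) − v_2(den) = 0; compare against these criteria.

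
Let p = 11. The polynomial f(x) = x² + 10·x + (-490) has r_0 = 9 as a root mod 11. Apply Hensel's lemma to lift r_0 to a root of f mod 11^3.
r_2 = 647 (mod 1331)

Hensel: r_{i+1} = r_i − f(r_i)·(f′(r_i))^{-1} mod 11^{i+2}, f′(x) = 2x + 10. Iterate:
  r_0 = 9 (mod 11)
  r_1 = 42 (mod 121)
  r_2 = 647 (mod 1331)
Final: r = 647 satisfies f(r) ≡ 0 mod 11^3.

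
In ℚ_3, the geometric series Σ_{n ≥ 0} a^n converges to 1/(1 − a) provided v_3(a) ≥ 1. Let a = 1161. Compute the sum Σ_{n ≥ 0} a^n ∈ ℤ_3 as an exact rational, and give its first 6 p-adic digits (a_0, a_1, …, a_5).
Σ a^n = 1/(1 − a) = -1/1160;  first 6 digits = (1, 0, 0, 1, 2, 1)

v_3(a) = 3 ≥ 1, so the series converges in ℤ_3 to 1/(1 − a) = 1/(1 − 1161) = -1/1160. Expand this rational in ℤ_3: compute digits iteratively via d_i = x_i mod 3, x_{i+1} = (x_i − d_i)/3. The first 6 digits are (1, 0, 0, 1, 2, 1).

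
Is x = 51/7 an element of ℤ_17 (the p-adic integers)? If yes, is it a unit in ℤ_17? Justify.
x ∈ ℤ_17 but not a unit; v_17(x) = 1 > 0

ℤ_17 = {x ∈ ℚ_17 : v_17(x) ≥ 0} and ℤ_17^× = {x ∈ ℤ_17 : v_17(x) = 0}. Here v_17(51/7) = v_17(num) − v_17(den) = 1; compare against these criteria.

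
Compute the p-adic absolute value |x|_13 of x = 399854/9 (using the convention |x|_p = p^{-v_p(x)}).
|399854/9|_13 = 1/28561

Step 1 — compute v_13(x) by factoring powers of 13 out of the numerator and denominator: v_13(399854/9) = 4. Step 2 — apply |x|_p = p^{-v_p(x)} = 13^{-4} = 1/28561.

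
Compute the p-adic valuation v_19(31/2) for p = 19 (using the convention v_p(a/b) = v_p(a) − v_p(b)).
v_19(31/2) = 0

Factor powers of 19 from the numerator and denominator of the reduced fraction: 31 = 19^0 · 31 and 2 = 19^0 · 2. Apply v_p(a/b) = v_p(a) − v_p(b): v_19(31/2) = 0 − 0 = 0.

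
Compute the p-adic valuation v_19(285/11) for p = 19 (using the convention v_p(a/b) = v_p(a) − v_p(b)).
v_19(285/11) = 1

Factor powers of 19 from the numerator and denominator of the reduced fraction: 285 = 19^1 · 15 and 11 = 19^0 · 11. Apply v_p(a/b) = v_p(a) − v_p(b): v_19(285/11) = 1 − 0 = 1.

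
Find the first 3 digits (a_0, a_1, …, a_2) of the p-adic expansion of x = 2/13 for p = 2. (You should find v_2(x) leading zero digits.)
(a_0, …, a_2) = (0, 1, 0)

v_2(2/13) = 1, so a_0 = ... = a_0 = 0. Factor out: x = 2^1 · u with u = 1/13 a unit in ℤ_2. Expand u iteratively via a_{v+i} = u_i mod 2, u_{i+1} = (u_i − a_{v+i})/2:
  u_0 = 1/13;  a_1 = 1;  u_1 = (u_0 − 1)/2 = -6/13
  u_1 = -6/13;  a_2 = 0;  u_2 = (u_1 − 0)/2 = -3/13
Digits: (0, 1, 0).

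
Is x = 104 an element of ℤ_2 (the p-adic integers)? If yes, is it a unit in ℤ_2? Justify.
x ∈ ℤ_2 but not a unit; v_2(x) = 3 > 0

ℤ_2 = {x ∈ ℚ_2 : v_2(x) ≥ 0} and ℤ_2^× = {x ∈ ℤ_2 : v_2(x) = 0}. Here v_2(104) = v_2(num) − v_2(den) = 3; compare against these criteria.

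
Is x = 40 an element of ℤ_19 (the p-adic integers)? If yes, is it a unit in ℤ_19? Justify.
x ∈ ℤ_19^× (unit); v_19(x) = 0

ℤ_19 = {x ∈ ℚ_19 : v_19(x) ≥ 0} and ℤ_19^× = {x ∈ ℤ_19 : v_19(x) = 0}. Here v_19(40) = v_19(num) − v_19(den) = 0; compare against these criteria.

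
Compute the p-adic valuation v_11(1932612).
v_11(1932612) = 5

v_11(n) is the largest exponent k such that 11^k divides n. Factor out: 1932612 = 11^5 · 12. (Sign doesn't affect v_p.) So v_11(1932612) = 5.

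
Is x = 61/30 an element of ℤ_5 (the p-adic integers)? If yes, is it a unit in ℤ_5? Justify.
x ∉ ℤ_5 (v_5(x) = -1 < 0)

ℤ_5 = {x ∈ ℚ_5 : v_5(x) ≥ 0} and ℤ_5^× = {x ∈ ℤ_5 : v_5(x) = 0}. Here v_5(61/30) = v_5(num) − v_5(den) = -1; compare against these criteria.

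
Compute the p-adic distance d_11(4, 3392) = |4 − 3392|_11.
d_11(4, 3392) = 1/121

Step 1 — x − y = 4 − 3392 = -3388. Step 2 — v_11(-3388) = 2 (factor: -3388 = −(11^2 · 28); the sign does not affect v_p). Step 3 — |x − y|_11 = 11^{-2} = 1/121.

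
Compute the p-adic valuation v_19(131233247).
v_19(131233247) = 5

v_19(n) is the largest exponent k such that 19^k divides n. Factor out: 131233247 = 19^5 · 53. (Sign doesn't affect v_p.) So v_19(131233247) = 5.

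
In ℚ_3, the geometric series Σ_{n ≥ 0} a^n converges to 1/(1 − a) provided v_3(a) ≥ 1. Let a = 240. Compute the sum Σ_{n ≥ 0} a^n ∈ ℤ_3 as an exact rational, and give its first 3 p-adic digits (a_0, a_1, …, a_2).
Σ a^n = 1/(1 − a) = -1/239;  first 3 digits = (1, 2, 0)

v_3(a) = 1 ≥ 1, so the series converges in ℤ_3 to 1/(1 − a) = 1/(1 − 240) = -1/239. Expand this rational in ℤ_3: compute digits iteratively via d_i = x_i mod 3, x_{i+1} = (x_i − d_i)/3. The first 3 digits are (1, 2, 0).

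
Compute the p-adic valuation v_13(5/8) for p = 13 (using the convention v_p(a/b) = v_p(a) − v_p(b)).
v_13(5/8) = 0

Factor powers of 13 from the numerator and denominator of the reduced fraction: 5 = 13^0 · 5 and 8 = 13^0 · 8. Apply v_p(a/b) = v_p(a) − v_p(b): v_13(5/8) = 0 − 0 = 0.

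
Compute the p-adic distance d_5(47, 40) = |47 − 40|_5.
d_5(47, 40) = 1

Step 1 — x − y = 47 − 40 = 7. Step 2 — v_5(7) = 0 (factor: 7 = (5^0 · 7); the sign does not affect v_p). Step 3 — |x − y|_5 = 5^{0} = 1.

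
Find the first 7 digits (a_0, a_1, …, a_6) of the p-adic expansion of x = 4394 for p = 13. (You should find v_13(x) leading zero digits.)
(a_0, …, a_6) = (0, 0, 0, 2, 0, 0, 0)

v_13(4394) = 3, so a_0 = ... = a_2 = 0. Factor out: x = 13^3 · u with u = 2 a unit in ℤ_13. Expand u iteratively via a_{v+i} = u_i mod 13, u_{i+1} = (u_i − a_{v+i})/13:
  u_0 = 2;  a_3 = 2;  u_1 = (u_0 − 2)/13 = 0
  u_1 = 0;  a_4 = 0;  u_2 = (u_1 − 0)/13 = 0
  u_2 = 0;  a_5 = 0;  u_3 = (u_2 − 0)/13 = 0
  u_3 = 0;  a_6 = 0;  u_4 = (u_3 − 0)/13 = 0
Digits: (0, 0, 0, 2, 0, 0, 0).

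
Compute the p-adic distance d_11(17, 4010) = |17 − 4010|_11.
d_11(17, 4010) = 1/1331

Step 1 — x − y = 17 − 4010 = -3993. Step 2 — v_11(-3993) = 3 (factor: -3993 = −(11^3 · 3); the sign does not affect v_p). Step 3 — |x − y|_11 = 11^{-3} = 1/1331.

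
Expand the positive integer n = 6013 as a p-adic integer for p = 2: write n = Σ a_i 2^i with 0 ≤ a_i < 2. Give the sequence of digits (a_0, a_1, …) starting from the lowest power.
(a_0, a_1, …) = (1, 0, 1, 1, 1, 1, 1, 0, 1, 1, 1, 0, 1)

Repeated division by 2 gives the digits low-to-high: 6013 = 1 + 1·2^2 + 1·2^3 + 1·2^4 + 1·2^5 + 1·2^6 + 1·2^8 + 1·2^9 + 1·2^10 + 1·2^12. Digit sequence: (1, 0, 1, 1, 1, 1, 1, 0, 1, 1, 1, 0, 1).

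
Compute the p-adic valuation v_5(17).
v_5(17) = 0

v_5(n) is the largest exponent k such that 5^k divides n. Factor out: 17 = 5^0 · 17. (Sign doesn't affect v_p.) So v_5(17) = 0.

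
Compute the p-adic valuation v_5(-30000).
v_5(-30000) = 4

v_5(n) is the largest exponent k such that 5^k divides n. Factor out: -30000 = -5^4 · 48. (Sign doesn't affect v_p.) So v_5(-30000) = 4.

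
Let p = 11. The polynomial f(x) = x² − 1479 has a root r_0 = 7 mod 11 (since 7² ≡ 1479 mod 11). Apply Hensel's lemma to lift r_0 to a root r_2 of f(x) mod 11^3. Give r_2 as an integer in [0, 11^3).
r_2 = 887 (mod 1331)

Hensel's recurrence: r_{i+1} = r_i − f(r_i)·(f′(r_i))^{-1} mod 11^{i+2}, with f′(x) = 2x. Iterate:
  r_0 = 7 (mod 11)
  r_1 = 40 (mod 121)
  r_2 = 887 (mod 1331)
Final: r_2 = 887, and one checks f(r_2) ≡ 0 mod 11^3.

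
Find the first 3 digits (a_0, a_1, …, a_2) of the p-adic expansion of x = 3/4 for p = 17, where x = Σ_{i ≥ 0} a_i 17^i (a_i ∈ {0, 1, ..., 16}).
(a_0, …, a_2) = (5, 4, 4)

v_17(3/4) = 0 (numerator and denominator both coprime to 17), so x ∈ ℤ_17^×. Compute digits iteratively via a_i = x_i mod 17, x_{i+1} = (x_i − a_i)/17, with x_0 = x:
  x_0 = 3/4;  a_0 = 5;  x_1 = (x_0 − 5)/17 = -1/4
  x_1 = -1/4;  a_1 = 4;  x_2 = (x_1 − 4)/17 = -1/4
  x_2 = -1/4;  a_2 = 4;  x_3 = (x_2 − 4)/17 = -1/4
Digits: (5, 4, 4).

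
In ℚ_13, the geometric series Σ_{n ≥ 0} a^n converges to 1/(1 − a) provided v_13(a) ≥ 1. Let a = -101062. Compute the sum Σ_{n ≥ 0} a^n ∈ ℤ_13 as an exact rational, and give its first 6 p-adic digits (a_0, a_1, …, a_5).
Σ a^n = 1/(1 − a) = 1/101063;  first 6 digits = (1, 0, 0, 6, 9, 12)

v_13(a) = 3 ≥ 1, so the series converges in ℤ_13 to 1/(1 − a) = 1/(1 − (-101062)) = 1/101063. Expand this rational in ℤ_13: compute digits iteratively via d_i = x_i mod 13, x_{i+1} = (x_i − d_i)/13. The first 6 digits are (1, 0, 0, 6, 9, 12).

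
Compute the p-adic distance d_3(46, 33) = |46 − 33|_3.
d_3(46, 33) = 1

Step 1 — x − y = 46 − 33 = 13. Step 2 — v_3(13) = 0 (factor: 13 = (3^0 · 13); the sign does not affect v_p). Step 3 — |x − y|_3 = 3^{0} = 1.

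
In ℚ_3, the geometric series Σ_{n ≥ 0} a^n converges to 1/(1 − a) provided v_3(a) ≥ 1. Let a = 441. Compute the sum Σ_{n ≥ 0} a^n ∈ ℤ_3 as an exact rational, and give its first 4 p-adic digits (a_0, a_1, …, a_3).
Σ a^n = 1/(1 − a) = -1/440;  first 4 digits = (1, 0, 1, 1)

v_3(a) = 2 ≥ 1, so the series converges in ℤ_3 to 1/(1 − a) = 1/(1 − 441) = -1/440. Expand this rational in ℤ_3: compute digits iteratively via d_i = x_i mod 3, x_{i+1} = (x_i − d_i)/3. The first 4 digits are (1, 0, 1, 1).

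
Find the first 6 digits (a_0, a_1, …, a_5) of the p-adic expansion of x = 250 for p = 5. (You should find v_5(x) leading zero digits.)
(a_0, …, a_5) = (0, 0, 0, 2, 0, 0)

v_5(250) = 3, so a_0 = ... = a_2 = 0. Factor out: x = 5^3 · u with u = 2 a unit in ℤ_5. Expand u iteratively via a_{v+i} = u_i mod 5, u_{i+1} = (u_i − a_{v+i})/5:
  u_0 = 2;  a_3 = 2;  u_1 = (u_0 − 2)/5 = 0
  u_1 = 0;  a_4 = 0;  u_2 = (u_1 − 0)/5 = 0
  u_2 = 0;  a_5 = 0;  u_3 = (u_2 − 0)/5 = 0
Digits: (0, 0, 0, 2, 0, 0).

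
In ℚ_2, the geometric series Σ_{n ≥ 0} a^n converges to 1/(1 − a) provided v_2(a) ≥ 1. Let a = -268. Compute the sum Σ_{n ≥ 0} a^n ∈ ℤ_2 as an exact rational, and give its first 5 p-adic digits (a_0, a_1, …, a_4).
Σ a^n = 1/(1 − a) = 1/269;  first 5 digits = (1, 0, 1, 0, 0)

v_2(a) = 2 ≥ 1, so the series converges in ℤ_2 to 1/(1 − a) = 1/(1 − (-268)) = 1/269. Expand this rational in ℤ_2: compute digits iteratively via d_i = x_i mod 2, x_{i+1} = (x_i − d_i)/2. The first 5 digits are (1, 0, 1, 0, 0).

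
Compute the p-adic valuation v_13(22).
v_13(22) = 0

v_13(n) is the largest exponent k such that 13^k divides n. Factor out: 22 = 13^0 · 22. (Sign doesn't affect v_p.) So v_13(22) = 0.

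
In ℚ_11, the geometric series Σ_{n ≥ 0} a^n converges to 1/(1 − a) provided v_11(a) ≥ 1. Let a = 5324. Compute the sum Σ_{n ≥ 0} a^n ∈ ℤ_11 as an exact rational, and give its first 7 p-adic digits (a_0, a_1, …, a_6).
Σ a^n = 1/(1 − a) = -1/5323;  first 7 digits = (1, 0, 0, 4, 0, 0, 5)

v_11(a) = 3 ≥ 1, so the series converges in ℤ_11 to 1/(1 − a) = 1/(1 − 5324) = -1/5323. Expand this rational in ℤ_11: compute digits iteratively via d_i = x_i mod 11, x_{i+1} = (x_i − d_i)/11. The first 7 digits are (1, 0, 0, 4, 0, 0, 5).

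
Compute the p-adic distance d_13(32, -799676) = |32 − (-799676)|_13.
d_13(32, -799676) = 1/28561

Step 1 — x − y = 32 − (-799676) = 799708. Step 2 — v_13(799708) = 4 (factor: 799708 = (13^4 · 28); the sign does not affect v_p). Step 3 — |x − y|_13 = 13^{-4} = 1/28561.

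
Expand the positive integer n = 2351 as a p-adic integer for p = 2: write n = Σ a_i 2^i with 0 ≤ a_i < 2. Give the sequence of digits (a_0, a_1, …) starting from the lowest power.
(a_0, a_1, …) = (1, 1, 1, 1, 0, 1, 0, 0, 1, 0, 0, 1)

Repeated division by 2 gives the digits low-to-high: 2351 = 1 + 1·2^1 + 1·2^2 + 1·2^3 + 1·2^5 + 1·2^8 + 1·2^11. Digit sequence: (1, 1, 1, 1, 0, 1, 0, 0, 1, 0, 0, 1).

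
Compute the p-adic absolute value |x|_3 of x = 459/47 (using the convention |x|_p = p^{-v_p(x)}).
|459/47|_3 = 1/27

Step 1 — compute v_3(x) by factoring powers of 3 out of the numerator and denominator: v_3(459/47) = 3. Step 2 — apply |x|_p = p^{-v_p(x)} = 3^{-3} = 1/27.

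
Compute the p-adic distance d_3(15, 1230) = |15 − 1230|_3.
d_3(15, 1230) = 1/243

Step 1 — x − y = 15 − 1230 = -1215. Step 2 — v_3(-1215) = 5 (factor: -1215 = −(3^5 · 5); the sign does not affect v_p). Step 3 — |x − y|_3 = 3^{-5} = 1/243.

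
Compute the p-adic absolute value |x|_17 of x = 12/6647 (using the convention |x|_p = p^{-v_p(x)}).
|12/6647|_17 = 289

Step 1 — compute v_17(x) by factoring powers of 17 out of the numerator and denominator: v_17(12/6647) = -2. Step 2 — apply |x|_p = p^{-v_p(x)} = 17^{2} = 289.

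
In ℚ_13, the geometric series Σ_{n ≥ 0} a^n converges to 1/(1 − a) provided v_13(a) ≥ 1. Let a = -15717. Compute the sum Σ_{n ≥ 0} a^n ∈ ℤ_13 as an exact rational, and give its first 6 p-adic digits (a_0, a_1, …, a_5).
Σ a^n = 1/(1 − a) = 1/15718;  first 6 digits = (1, 0, 11, 5, 3, 2)

v_13(a) = 2 ≥ 1, so the series converges in ℤ_13 to 1/(1 − a) = 1/(1 − (-15717)) = 1/15718. Expand this rational in ℤ_13: compute digits iteratively via d_i = x_i mod 13, x_{i+1} = (x_i − d_i)/13. The first 6 digits are (1, 0, 11, 5, 3, 2).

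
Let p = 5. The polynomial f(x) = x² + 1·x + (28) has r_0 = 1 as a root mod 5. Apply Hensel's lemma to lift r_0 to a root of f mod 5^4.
r_3 = 291 (mod 625)

Hensel: r_{i+1} = r_i − f(r_i)·(f′(r_i))^{-1} mod 5^{i+2}, f′(x) = 2x + 1. Iterate:
  r_0 = 1 (mod 5)
  r_1 = 16 (mod 25)
  r_2 = 41 (mod 125)
  r_3 = 291 (mod 625)
Final: r = 291 satisfies f(r) ≡ 0 mod 5^4.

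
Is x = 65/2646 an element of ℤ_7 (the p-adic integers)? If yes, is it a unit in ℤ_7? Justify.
x ∉ ℤ_7 (v_7(x) = -2 < 0)

ℤ_7 = {x ∈ ℚ_7 : v_7(x) ≥ 0} and ℤ_7^× = {x ∈ ℤ_7 : v_7(x) = 0}. Here v_7(65/2646) = v_7(num) − v_7(den) = -2; compare against these criteria.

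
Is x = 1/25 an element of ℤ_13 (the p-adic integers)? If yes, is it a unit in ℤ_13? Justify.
x ∈ ℤ_13^× (unit); v_13(x) = 0

ℤ_13 = {x ∈ ℚ_13 : v_13(x) ≥ 0} and ℤ_13^× = {x ∈ ℤ_13 : v_13(x) = 0}. Here v_13(1/25) = v_13(num) − v_13(den) = 0; compare against these criteria.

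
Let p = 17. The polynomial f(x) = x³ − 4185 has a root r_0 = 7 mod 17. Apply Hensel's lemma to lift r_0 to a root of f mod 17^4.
r_3 = 41946 (mod 83521)

Hensel: r_{i+1} = r_i − f(r_i)/f′(r_i) mod 17^{i+2}, where f′(x) = 3x². Iterate:
  r_0 = 7 (mod 17)
  r_1 = 41 (mod 289)
  r_2 = 2642 (mod 4913)
  r_3 = 41946 (mod 83521)
Final: r = 41946 with f(r) ≡ 0 mod 17^4.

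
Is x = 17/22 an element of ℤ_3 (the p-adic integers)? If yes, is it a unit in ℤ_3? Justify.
x ∈ ℤ_3^× (unit); v_3(x) = 0

ℤ_3 = {x ∈ ℚ_3 : v_3(x) ≥ 0} and ℤ_3^× = {x ∈ ℤ_3 : v_3(x) = 0}. Here v_3(17/22) = v_3(num) − v_3(den) = 0; compare against these criteria.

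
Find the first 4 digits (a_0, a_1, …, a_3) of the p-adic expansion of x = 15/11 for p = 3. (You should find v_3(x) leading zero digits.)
(a_0, …, a_3) = (0, 1, 2, 2)

v_3(15/11) = 1, so a_0 = ... = a_0 = 0. Factor out: x = 3^1 · u with u = 5/11 a unit in ℤ_3. Expand u iteratively via a_{v+i} = u_i mod 3, u_{i+1} = (u_i − a_{v+i})/3:
  u_0 = 5/11;  a_1 = 1;  u_1 = (u_0 − 1)/3 = -2/11
  u_1 = -2/11;  a_2 = 2;  u_2 = (u_1 − 2)/3 = -8/11
  u_2 = -8/11;  a_3 = 2;  u_3 = (u_2 − 2)/3 = -10/11
Digits: (0, 1, 2, 2).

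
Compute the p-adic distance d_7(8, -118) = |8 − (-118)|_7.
d_7(8, -118) = 1/7

Step 1 — x − y = 8 − (-118) = 126. Step 2 — v_7(126) = 1 (factor: 126 = (7^1 · 18); the sign does not affect v_p). Step 3 — |x − y|_7 = 7^{-1} = 1/7.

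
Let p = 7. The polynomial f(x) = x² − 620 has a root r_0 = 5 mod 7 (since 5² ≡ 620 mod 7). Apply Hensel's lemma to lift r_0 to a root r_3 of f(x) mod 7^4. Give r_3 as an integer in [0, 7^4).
r_3 = 628 (mod 2401)

Hensel's recurrence: r_{i+1} = r_i − f(r_i)·(f′(r_i))^{-1} mod 7^{i+2}, with f′(x) = 2x. Iterate:
  r_0 = 5 (mod 7)
  r_1 = 40 (mod 49)
  r_2 = 285 (mod 343)
  r_3 = 628 (mod 2401)
Final: r_3 = 628, and one checks f(r_3) ≡ 0 mod 7^4.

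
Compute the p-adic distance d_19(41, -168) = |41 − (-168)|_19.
d_19(41, -168) = 1/19

Step 1 — x − y = 41 − (-168) = 209. Step 2 — v_19(209) = 1 (factor: 209 = (19^1 · 11); the sign does not affect v_p). Step 3 — |x − y|_19 = 19^{-1} = 1/19.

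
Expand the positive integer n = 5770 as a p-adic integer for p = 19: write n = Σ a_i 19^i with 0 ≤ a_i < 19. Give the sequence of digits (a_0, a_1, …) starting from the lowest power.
(a_0, a_1, …) = (13, 18, 15)

Repeated division by 19 gives the digits low-to-high: 5770 = 13 + 18·19^1 + 15·19^2. Digit sequence: (13, 18, 15).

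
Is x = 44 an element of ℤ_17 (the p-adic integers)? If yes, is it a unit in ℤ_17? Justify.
x ∈ ℤ_17^× (unit); v_17(x) = 0

ℤ_17 = {x ∈ ℚ_17 : v_17(x) ≥ 0} and ℤ_17^× = {x ∈ ℤ_17 : v_17(x) = 0}. Here v_17(44) = v_17(num) − v_17(den) = 0; compare against these criteria.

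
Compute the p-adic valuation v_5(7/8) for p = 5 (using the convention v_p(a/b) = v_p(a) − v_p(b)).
v_5(7/8) = 0

Factor powers of 5 from the numerator and denominator of the reduced fraction: 7 = 5^0 · 7 and 8 = 5^0 · 8. Apply v_p(a/b) = v_p(a) − v_p(b): v_5(7/8) = 0 − 0 = 0.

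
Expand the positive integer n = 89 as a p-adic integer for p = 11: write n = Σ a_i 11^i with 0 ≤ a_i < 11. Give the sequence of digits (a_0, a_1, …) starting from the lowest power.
(a_0, a_1, …) = (1, 8)

Repeated division by 11 gives the digits low-to-high: 89 = 1 + 8·11^1. Digit sequence: (1, 8).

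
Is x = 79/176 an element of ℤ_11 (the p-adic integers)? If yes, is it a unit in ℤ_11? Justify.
x ∉ ℤ_11 (v_11(x) = -1 < 0)

ℤ_11 = {x ∈ ℚ_11 : v_11(x) ≥ 0} and ℤ_11^× = {x ∈ ℤ_11 : v_11(x) = 0}. Here v_11(79/176) = v_11(num) − v_11(den) = -1; compare against these criteria.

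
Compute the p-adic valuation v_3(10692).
v_3(10692) = 5

v_3(n) is the largest exponent k such that 3^k divides n. Factor out: 10692 = 3^5 · 44. (Sign doesn't affect v_p.) So v_3(10692) = 5.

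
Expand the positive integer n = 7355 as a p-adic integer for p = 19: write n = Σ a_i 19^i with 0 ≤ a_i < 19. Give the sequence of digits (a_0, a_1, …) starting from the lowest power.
(a_0, a_1, …) = (2, 7, 1, 1)

Repeated division by 19 gives the digits low-to-high: 7355 = 2 + 7·19^1 + 1·19^2 + 1·19^3. Digit sequence: (2, 7, 1, 1).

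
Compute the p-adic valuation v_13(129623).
v_13(129623) = 3

v_13(n) is the largest exponent k such that 13^k divides n. Factor out: 129623 = 13^3 · 59. (Sign doesn't affect v_p.) So v_13(129623) = 3.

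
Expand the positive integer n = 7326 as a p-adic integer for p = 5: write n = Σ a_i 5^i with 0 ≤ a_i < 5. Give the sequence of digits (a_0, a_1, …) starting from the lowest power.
(a_0, a_1, …) = (1, 0, 3, 3, 1, 2)

Repeated division by 5 gives the digits low-to-high: 7326 = 1 + 3·5^2 + 3·5^3 + 1·5^4 + 2·5^5. Digit sequence: (1, 0, 3, 3, 1, 2).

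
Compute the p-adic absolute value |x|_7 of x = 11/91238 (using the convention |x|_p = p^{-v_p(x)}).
|11/91238|_7 = 2401

Step 1 — compute v_7(x) by factoring powers of 7 out of the numerator and denominator: v_7(11/91238) = -4. Step 2 — apply |x|_p = p^{-v_p(x)} = 7^{4} = 2401.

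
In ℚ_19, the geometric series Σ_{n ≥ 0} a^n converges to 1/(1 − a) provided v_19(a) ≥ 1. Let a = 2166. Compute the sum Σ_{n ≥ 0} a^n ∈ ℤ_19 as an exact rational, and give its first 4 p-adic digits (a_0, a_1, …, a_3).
Σ a^n = 1/(1 − a) = -1/2165;  first 4 digits = (1, 0, 6, 0)

v_19(a) = 2 ≥ 1, so the series converges in ℤ_19 to 1/(1 − a) = 1/(1 − 2166) = -1/2165. Expand this rational in ℤ_19: compute digits iteratively via d_i = x_i mod 19, x_{i+1} = (x_i − d_i)/19. The first 4 digits are (1, 0, 6, 0).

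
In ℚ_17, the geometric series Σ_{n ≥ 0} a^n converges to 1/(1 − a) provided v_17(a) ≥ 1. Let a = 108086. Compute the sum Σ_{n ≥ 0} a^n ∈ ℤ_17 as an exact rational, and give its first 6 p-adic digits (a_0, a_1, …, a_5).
Σ a^n = 1/(1 − a) = -1/108085;  first 6 digits = (1, 0, 0, 5, 1, 0)

v_17(a) = 3 ≥ 1, so the series converges in ℤ_17 to 1/(1 − a) = 1/(1 − 108086) = -1/108085. Expand this rational in ℤ_17: compute digits iteratively via d_i = x_i mod 17, x_{i+1} = (x_i − d_i)/17. The first 6 digits are (1, 0, 0, 5, 1, 0).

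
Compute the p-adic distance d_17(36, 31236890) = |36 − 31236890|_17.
d_17(36, 31236890) = 1/1419857

Step 1 — x − y = 36 − 31236890 = -31236854. Step 2 — v_17(-31236854) = 5 (factor: -31236854 = −(17^5 · 22); the sign does not affect v_p). Step 3 — |x − y|_17 = 17^{-5} = 1/1419857.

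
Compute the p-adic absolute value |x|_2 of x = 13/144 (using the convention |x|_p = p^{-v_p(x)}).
|13/144|_2 = 16

Step 1 — compute v_2(x) by factoring powers of 2 out of the numerator and denominator: v_2(13/144) = -4. Step 2 — apply |x|_p = p^{-v_p(x)} = 2^{4} = 16.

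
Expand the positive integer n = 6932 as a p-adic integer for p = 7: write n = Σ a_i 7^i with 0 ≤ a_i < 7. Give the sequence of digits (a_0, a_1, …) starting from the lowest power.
(a_0, a_1, …) = (2, 3, 1, 6, 2)

Repeated division by 7 gives the digits low-to-high: 6932 = 2 + 3·7^1 + 1·7^2 + 6·7^3 + 2·7^4. Digit sequence: (2, 3, 1, 6, 2).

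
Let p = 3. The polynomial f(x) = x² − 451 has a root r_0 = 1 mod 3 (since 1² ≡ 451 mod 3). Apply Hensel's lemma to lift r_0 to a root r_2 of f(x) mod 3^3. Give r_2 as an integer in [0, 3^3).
r_2 = 10 (mod 27)

Hensel's recurrence: r_{i+1} = r_i − f(r_i)·(f′(r_i))^{-1} mod 3^{i+2}, with f′(x) = 2x. Iterate:
  r_0 = 1 (mod 3)
  r_1 = 1 (mod 9)
  r_2 = 10 (mod 27)
Final: r_2 = 10, and one checks f(r_2) ≡ 0 mod 3^3.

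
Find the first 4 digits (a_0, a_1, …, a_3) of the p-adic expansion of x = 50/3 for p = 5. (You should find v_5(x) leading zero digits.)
(a_0, …, a_3) = (0, 0, 4, 1)

v_5(50/3) = 2, so a_0 = ... = a_1 = 0. Factor out: x = 5^2 · u with u = 2/3 a unit in ℤ_5. Expand u iteratively via a_{v+i} = u_i mod 5, u_{i+1} = (u_i − a_{v+i})/5:
  u_0 = 2/3;  a_2 = 4;  u_1 = (u_0 − 4)/5 = -2/3
  u_1 = -2/3;  a_3 = 1;  u_2 = (u_1 − 1)/5 = -1/3
Digits: (0, 0, 4, 1).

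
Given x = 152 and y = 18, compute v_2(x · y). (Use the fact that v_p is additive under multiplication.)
v_2(2736) = 4

v_p(x) = 3 (factor: 152 = 2^3 · 19); v_p(y) = 1 (factor: 18 = 2^1 · 9). Additivity: v_p(xy) = v_p(x) + v_p(y) = 3 + 1 = 4. (Direct check: xy = 2736 = 2^4 · (171).)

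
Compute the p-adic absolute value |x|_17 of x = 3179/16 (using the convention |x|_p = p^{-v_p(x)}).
|3179/16|_17 = 1/289

Step 1 — compute v_17(x) by factoring powers of 17 out of the numerator and denominator: v_17(3179/16) = 2. Step 2 — apply |x|_p = p^{-v_p(x)} = 17^{-2} = 1/289.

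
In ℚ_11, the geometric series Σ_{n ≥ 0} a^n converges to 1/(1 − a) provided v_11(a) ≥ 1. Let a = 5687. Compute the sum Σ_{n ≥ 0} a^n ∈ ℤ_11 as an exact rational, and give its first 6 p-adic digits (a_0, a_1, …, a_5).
Σ a^n = 1/(1 − a) = -1/5686;  first 6 digits = (1, 0, 3, 4, 9, 2)

v_11(a) = 2 ≥ 1, so the series converges in ℤ_11 to 1/(1 − a) = 1/(1 − 5687) = -1/5686. Expand this rational in ℤ_11: compute digits iteratively via d_i = x_i mod 11, x_{i+1} = (x_i − d_i)/11. The first 6 digits are (1, 0, 3, 4, 9, 2).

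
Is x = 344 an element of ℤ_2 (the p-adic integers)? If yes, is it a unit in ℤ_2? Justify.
x ∈ ℤ_2 but not a unit; v_2(x) = 3 > 0

ℤ_2 = {x ∈ ℚ_2 : v_2(x) ≥ 0} and ℤ_2^× = {x ∈ ℤ_2 : v_2(x) = 0}. Here v_2(344) = v_2(num) − v_2(den) = 3; compare against these criteria.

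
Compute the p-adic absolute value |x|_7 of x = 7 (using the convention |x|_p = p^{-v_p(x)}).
|7|_7 = 1/7

Step 1 — compute v_7(x) by factoring powers of 7 out of the numerator and denominator: v_7(7) = 1. Step 2 — apply |x|_p = p^{-v_p(x)} = 7^{-1} = 1/7.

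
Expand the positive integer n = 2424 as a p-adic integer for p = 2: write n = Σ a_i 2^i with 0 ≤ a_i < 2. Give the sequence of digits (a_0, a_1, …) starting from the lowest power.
(a_0, a_1, …) = (0, 0, 0, 1, 1, 1, 1, 0, 1, 0, 0, 1)

Repeated division by 2 gives the digits low-to-high: 2424 = 1·2^3 + 1·2^4 + 1·2^5 + 1·2^6 + 1·2^8 + 1·2^11. Digit sequence: (0, 0, 0, 1, 1, 1, 1, 0, 1, 0, 0, 1).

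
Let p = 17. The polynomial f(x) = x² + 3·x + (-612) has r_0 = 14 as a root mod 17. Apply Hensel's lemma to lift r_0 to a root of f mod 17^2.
r_1 = 82 (mod 289)

Hensel: r_{i+1} = r_i − f(r_i)·(f′(r_i))^{-1} mod 17^{i+2}, f′(x) = 2x + 3. Iterate:
  r_0 = 14 (mod 17)
  r_1 = 82 (mod 289)
Final: r = 82 satisfies f(r) ≡ 0 mod 17^2.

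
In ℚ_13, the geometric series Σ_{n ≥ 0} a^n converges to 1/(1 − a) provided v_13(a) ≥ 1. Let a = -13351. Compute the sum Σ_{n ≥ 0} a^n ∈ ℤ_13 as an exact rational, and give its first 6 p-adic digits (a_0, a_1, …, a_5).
Σ a^n = 1/(1 − a) = 1/13352;  first 6 digits = (1, 0, 12, 6, 0, 12)

v_13(a) = 2 ≥ 1, so the series converges in ℤ_13 to 1/(1 − a) = 1/(1 − (-13351)) = 1/13352. Expand this rational in ℤ_13: compute digits iteratively via d_i = x_i mod 13, x_{i+1} = (x_i − d_i)/13. The first 6 digits are (1, 0, 12, 6, 0, 12).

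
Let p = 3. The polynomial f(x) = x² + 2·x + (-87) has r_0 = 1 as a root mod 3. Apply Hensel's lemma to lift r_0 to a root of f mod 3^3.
r_2 = 13 (mod 27)

Hensel: r_{i+1} = r_i − f(r_i)·(f′(r_i))^{-1} mod 3^{i+2}, f′(x) = 2x + 2. Iterate:
  r_0 = 1 (mod 3)
  r_1 = 4 (mod 9)
  r_2 = 13 (mod 27)
Final: r = 13 satisfies f(r) ≡ 0 mod 3^3.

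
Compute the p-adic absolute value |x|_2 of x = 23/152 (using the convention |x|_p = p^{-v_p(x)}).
|23/152|_2 = 8

Step 1 — compute v_2(x) by factoring powers of 2 out of the numerator and denominator: v_2(23/152) = -3. Step 2 — apply |x|_p = p^{-v_p(x)} = 2^{3} = 8.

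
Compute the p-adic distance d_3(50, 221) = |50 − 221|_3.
d_3(50, 221) = 1/9

Step 1 — x − y = 50 − 221 = -171. Step 2 — v_3(-171) = 2 (factor: -171 = −(3^2 · 19); the sign does not affect v_p). Step 3 — |x − y|_3 = 3^{-2} = 1/9.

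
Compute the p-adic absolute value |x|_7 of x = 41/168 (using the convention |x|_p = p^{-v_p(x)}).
|41/168|_7 = 7

Step 1 — compute v_7(x) by factoring powers of 7 out of the numerator and denominator: v_7(41/168) = -1. Step 2 — apply |x|_p = p^{-v_p(x)} = 7^{1} = 7.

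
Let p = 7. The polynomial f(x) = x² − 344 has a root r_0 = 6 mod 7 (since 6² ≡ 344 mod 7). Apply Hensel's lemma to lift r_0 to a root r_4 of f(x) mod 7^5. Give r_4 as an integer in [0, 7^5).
r_4 = 8231 (mod 16807)

Hensel's recurrence: r_{i+1} = r_i − f(r_i)·(f′(r_i))^{-1} mod 7^{i+2}, with f′(x) = 2x. Iterate:
  r_0 = 6 (mod 7)
  r_1 = 48 (mod 49)
  r_2 = 342 (mod 343)
  r_3 = 1028 (mod 2401)
  r_4 = 8231 (mod 16807)
Final: r_4 = 8231, and one checks f(r_4) ≡ 0 mod 7^5.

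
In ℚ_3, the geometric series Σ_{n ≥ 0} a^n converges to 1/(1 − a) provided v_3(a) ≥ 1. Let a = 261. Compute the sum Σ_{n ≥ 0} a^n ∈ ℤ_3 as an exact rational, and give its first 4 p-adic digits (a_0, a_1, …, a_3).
Σ a^n = 1/(1 − a) = -1/260;  first 4 digits = (1, 0, 2, 0)

v_3(a) = 2 ≥ 1, so the series converges in ℤ_3 to 1/(1 − a) = 1/(1 − 261) = -1/260. Expand this rational in ℤ_3: compute digits iteratively via d_i = x_i mod 3, x_{i+1} = (x_i − d_i)/3. The first 4 digits are (1, 0, 2, 0).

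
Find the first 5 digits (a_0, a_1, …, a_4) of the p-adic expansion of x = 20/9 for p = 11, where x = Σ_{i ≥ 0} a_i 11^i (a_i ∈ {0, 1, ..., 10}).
(a_0, …, a_4) = (1, 5, 2, 1, 6)

v_11(20/9) = 0 (numerator and denominator both coprime to 11), so x ∈ ℤ_11^×. Compute digits iteratively via a_i = x_i mod 11, x_{i+1} = (x_i − a_i)/11, with x_0 = x:
  x_0 = 20/9;  a_0 = 1;  x_1 = (x_0 − 1)/11 = 1/9
  x_1 = 1/9;  a_1 = 5;  x_2 = (x_1 − 5)/11 = -4/9
  x_2 = -4/9;  a_2 = 2;  x_3 = (x_2 − 2)/11 = -2/9
  x_3 = -2/9;  a_3 = 1;  x_4 = (x_3 − 1)/11 = -1/9
  x_4 = -1/9;  a_4 = 6;  x_5 = (x_4 − 6)/11 = -5/9
Digits: (1, 5, 2, 1, 6).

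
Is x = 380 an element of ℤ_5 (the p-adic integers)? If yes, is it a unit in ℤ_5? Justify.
x ∈ ℤ_5 but not a unit; v_5(x) = 1 > 0

ℤ_5 = {x ∈ ℚ_5 : v_5(x) ≥ 0} and ℤ_5^× = {x ∈ ℤ_5 : v_5(x) = 0}. Here v_5(380) = v_5(num) − v_5(den) = 1; compare against these criteria.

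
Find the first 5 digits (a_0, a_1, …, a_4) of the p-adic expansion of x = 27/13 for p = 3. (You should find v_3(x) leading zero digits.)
(a_0, …, a_4) = (0, 0, 0, 1, 2)

v_3(27/13) = 3, so a_0 = ... = a_2 = 0. Factor out: x = 3^3 · u with u = 1/13 a unit in ℤ_3. Expand u iteratively via a_{v+i} = u_i mod 3, u_{i+1} = (u_i − a_{v+i})/3:
  u_0 = 1/13;  a_3 = 1;  u_1 = (u_0 − 1)/3 = -4/13
  u_1 = -4/13;  a_4 = 2;  u_2 = (u_1 − 2)/3 = -10/13
Digits: (0, 0, 0, 1, 2).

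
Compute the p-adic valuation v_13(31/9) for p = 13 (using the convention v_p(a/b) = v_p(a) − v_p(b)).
v_13(31/9) = 0

Factor powers of 13 from the numerator and denominator of the reduced fraction: 31 = 13^0 · 31 and 9 = 13^0 · 9. Apply v_p(a/b) = v_p(a) − v_p(b): v_13(31/9) = 0 − 0 = 0.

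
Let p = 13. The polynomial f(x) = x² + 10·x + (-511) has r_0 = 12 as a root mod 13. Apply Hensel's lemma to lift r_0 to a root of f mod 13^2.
r_1 = 64 (mod 169)

Hensel: r_{i+1} = r_i − f(r_i)·(f′(r_i))^{-1} mod 13^{i+2}, f′(x) = 2x + 10. Iterate:
  r_0 = 12 (mod 13)
  r_1 = 64 (mod 169)
Final: r = 64 satisfies f(r) ≡ 0 mod 13^2.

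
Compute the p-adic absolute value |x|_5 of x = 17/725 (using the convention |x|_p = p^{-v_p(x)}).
|17/725|_5 = 25

Step 1 — compute v_5(x) by factoring powers of 5 out of the numerator and denominator: v_5(17/725) = -2. Step 2 — apply |x|_p = p^{-v_p(x)} = 5^{2} = 25.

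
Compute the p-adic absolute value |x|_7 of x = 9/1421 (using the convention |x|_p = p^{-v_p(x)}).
|9/1421|_7 = 49

Step 1 — compute v_7(x) by factoring powers of 7 out of the numerator and denominator: v_7(9/1421) = -2. Step 2 — apply |x|_p = p^{-v_p(x)} = 7^{2} = 49.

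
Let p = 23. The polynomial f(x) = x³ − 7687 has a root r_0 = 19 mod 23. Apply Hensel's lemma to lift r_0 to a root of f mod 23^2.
r_1 = 433 (mod 529)

Hensel: r_{i+1} = r_i − f(r_i)/f′(r_i) mod 23^{i+2}, where f′(x) = 3x². Iterate:
  r_0 = 19 (mod 23)
  r_1 = 433 (mod 529)
Final: r = 433 with f(r) ≡ 0 mod 23^2.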